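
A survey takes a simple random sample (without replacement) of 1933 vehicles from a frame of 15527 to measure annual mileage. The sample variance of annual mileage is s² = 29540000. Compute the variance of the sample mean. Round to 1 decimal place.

13379.5

Under SRS without replacement, Var(ȳ) = (1 − f)·s²/n with f = n/N = 1933/15527 = 0.12449282.
Var(ȳ) = (1 − 0.12449282)·29540000/1933 = 0.87550718·15281.945 = 13379.453.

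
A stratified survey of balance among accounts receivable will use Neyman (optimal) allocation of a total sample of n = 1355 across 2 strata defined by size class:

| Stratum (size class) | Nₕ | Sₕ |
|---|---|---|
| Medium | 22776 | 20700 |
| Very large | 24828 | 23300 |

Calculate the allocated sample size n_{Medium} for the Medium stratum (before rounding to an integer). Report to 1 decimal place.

Neyman allocation: nₕ = n·NₕSₕ / Σⱼ NⱼSⱼ.
Σ NⱼSⱼ = 22776·20700 + 24828·23300 = 1.0499556 × 10^9.
n_{Medium} = 1355·22776·20700 / (1.0499556 × 10^9) = 608.4.

608.4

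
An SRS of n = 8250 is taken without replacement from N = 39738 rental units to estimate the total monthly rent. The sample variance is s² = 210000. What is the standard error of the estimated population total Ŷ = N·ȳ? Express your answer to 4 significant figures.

Var(Ŷ) = N²·Var(ȳ) = N²·(1 − n/N)·s²/n.
f = 8250/39738 = 0.20760984; Var(ȳ) = 0.79239016·210000/8250 = 20.169931.
Var(Ŷ) = 39738² · 20.169931 = 3.1850512 × 10^10.
SE(Ŷ) = √(3.1850512 × 10^10) = 178500.

178500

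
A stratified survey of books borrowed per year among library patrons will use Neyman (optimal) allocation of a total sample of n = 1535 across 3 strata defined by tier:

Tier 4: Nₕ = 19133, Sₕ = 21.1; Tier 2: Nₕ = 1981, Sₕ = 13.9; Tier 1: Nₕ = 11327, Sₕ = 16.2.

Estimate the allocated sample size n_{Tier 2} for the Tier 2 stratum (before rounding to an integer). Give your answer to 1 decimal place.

68.8

Neyman allocation: nₕ = n·NₕSₕ / Σⱼ NⱼSⱼ.
Σ NⱼSⱼ = 19133·21.1 + 1981·13.9 + 11327·16.2 = 614739.6.
n_{Tier 2} = 1535·1981·13.9 / 614739.6 = 68.8.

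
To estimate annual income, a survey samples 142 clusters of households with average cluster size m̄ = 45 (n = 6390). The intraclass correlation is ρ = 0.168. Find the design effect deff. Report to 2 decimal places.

8.39

deff = 1 + (45 − 1)·0.168 = 1 + 7.392 = 8.392.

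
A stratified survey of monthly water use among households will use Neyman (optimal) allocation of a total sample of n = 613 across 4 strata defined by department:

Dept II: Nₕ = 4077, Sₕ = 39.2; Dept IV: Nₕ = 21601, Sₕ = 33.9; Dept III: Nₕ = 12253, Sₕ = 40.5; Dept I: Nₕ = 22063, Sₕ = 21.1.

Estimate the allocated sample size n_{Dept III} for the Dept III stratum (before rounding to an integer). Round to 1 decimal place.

164.1

Neyman allocation: nₕ = n·NₕSₕ / Σⱼ NⱼSⱼ.
Σ NⱼSⱼ = 4077·39.2 + 21601·33.9 + 12253·40.5 + 22063·21.1 = 1.8538681 × 10^6.
n_{Dept III} = 613·12253·40.5 / (1.8538681 × 10^6) = 164.1.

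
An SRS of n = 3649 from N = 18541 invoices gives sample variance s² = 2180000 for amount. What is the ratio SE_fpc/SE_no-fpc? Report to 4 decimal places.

0.8962

f = n/N = 3649/18541 = 0.19680708.
SE_no-fpc = √(s²/n) = 24.442258; SE_fpc = √((1−f)s²/n) = 21.905403.
Ratio = √(1−f) = 0.89621031.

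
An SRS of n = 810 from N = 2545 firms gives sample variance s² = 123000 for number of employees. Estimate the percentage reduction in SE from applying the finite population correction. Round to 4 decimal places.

f = n/N = 810/2545 = 0.31827112.
SE_no-fpc = √(s²/n) = 12.322818; SE_fpc = √((1−f)s²/n) = 10.174566.
Ratio = √(1−f) = 0.82566875. Reduction = 100·(1 − 0.82566875) = 17.4331%.

17.4331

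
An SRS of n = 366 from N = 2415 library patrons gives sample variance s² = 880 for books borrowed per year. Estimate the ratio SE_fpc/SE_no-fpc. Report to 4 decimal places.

f = n/N = 366/2415 = 0.15155280.
SE_no-fpc = √(s²/n) = 1.5506036; SE_fpc = √((1−f)s²/n) = 1.4282795.
Ratio = √(1−f) = 0.92111194.

0.9211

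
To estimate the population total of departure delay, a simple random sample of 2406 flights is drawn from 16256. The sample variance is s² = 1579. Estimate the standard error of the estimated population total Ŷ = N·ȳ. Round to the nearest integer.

Var(Ŷ) = N²·Var(ȳ) = N²·(1 − n/N)·s²/n.
f = 2406/16256 = 0.14800689; Var(ȳ) = 0.85199311·1579/2406 = 0.55914261.
Var(Ŷ) = 16256² · 0.55914261 = 1.4775765 × 10^8.
SE(Ŷ) = √(1.4775765 × 10^8) = 12156.

12156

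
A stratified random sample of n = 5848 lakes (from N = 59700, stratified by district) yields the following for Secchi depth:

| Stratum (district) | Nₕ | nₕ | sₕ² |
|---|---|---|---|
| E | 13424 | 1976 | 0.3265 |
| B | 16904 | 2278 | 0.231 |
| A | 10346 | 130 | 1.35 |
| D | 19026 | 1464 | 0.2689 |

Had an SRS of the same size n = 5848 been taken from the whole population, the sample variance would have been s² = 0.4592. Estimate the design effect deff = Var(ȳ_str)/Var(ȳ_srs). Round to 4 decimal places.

Var(ȳ_str) = Σ Wₕ²(1−fₕ)sₕ²/nₕ with Wₕ = Nₕ/59700:
  E: (13424/59700)²·(1−1976/13424)·0.3265/1976 = 7.124578 × 10^-6
  B: (16904/59700)²·(1−2278/16904)·0.231/2278 = 7.034361 × 10^-6
  A: (10346/59700)²·(1−130/10346)·1.35/130 = 3.0796057 × 10^-4
  D: (19026/59700)²·(1−1464/19026)·0.2689/1464 = 1.7219579 × 10^-5
  → Var(ȳ_str) = 3.3933909 × 10^-4.
Var(ȳ_srs) = (1 − 5848/59700)·0.4592/5848 = 7.083078 × 10^-5.
deff = (3.3933909 × 10^-4) / (7.083078 × 10^-5) = 4.7908.

4.7908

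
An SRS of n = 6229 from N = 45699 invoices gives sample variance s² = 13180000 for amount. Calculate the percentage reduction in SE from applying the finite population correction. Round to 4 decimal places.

f = n/N = 6229/45699 = 0.13630495.
SE_no-fpc = √(s²/n) = 45.999016; SE_fpc = √((1−f)s²/n) = 42.749275.
Ratio = √(1−f) = 0.92935195. Reduction = 100·(1 − 0.92935195) = 7.0648%.

7.0648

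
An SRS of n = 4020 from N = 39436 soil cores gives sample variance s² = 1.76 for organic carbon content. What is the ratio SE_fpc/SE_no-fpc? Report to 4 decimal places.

f = n/N = 4020/39436 = 0.10193732.
SE_no-fpc = √(s²/n) = 0.020923932; SE_fpc = √((1−f)s²/n) = 0.019828809.
Ratio = √(1−f) = 0.94766169.

0.9477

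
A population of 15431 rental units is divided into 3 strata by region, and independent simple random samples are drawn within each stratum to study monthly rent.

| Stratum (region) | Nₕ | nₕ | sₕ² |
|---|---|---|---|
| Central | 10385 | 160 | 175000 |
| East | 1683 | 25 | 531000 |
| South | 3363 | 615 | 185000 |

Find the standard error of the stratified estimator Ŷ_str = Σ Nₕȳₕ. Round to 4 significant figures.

422100

Var(Ŷ_str) = Σₕ Nₕ²(1 − fₕ)sₕ²/nₕ.
Central: 10385²·(1 − 160/10385)·175000/160 = 1.1614162 × 10^11.
East: 1683²·(1 − 25/1683)·531000/25 = 5.9268393 × 10^10.
South: 3363²·(1 − 615/3363)·185000/615 = 2.7799706 × 10^9.
Sum = 1.7818998 × 10^11.
SE = √(1.7818998 × 10^11) = 422100.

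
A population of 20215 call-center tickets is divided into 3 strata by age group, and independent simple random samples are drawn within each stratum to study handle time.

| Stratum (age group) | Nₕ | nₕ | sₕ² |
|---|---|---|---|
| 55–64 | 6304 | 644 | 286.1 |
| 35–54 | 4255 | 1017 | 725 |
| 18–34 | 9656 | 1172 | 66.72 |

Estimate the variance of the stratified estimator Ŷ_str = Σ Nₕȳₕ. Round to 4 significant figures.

Var(Ŷ_str) = Σₕ Nₕ²(1 − fₕ)sₕ²/nₕ.
55–64: 6304²·(1 − 644/6304)·286.1/644 = 1.5851291 × 10^7.
35–54: 4255²·(1 − 1017/4255)·725/1017 = 9.8218537 × 10^6.
18–34: 9656²·(1 − 1172/9656)·66.72/1172 = 4.6636542 × 10^6.
Sum = 3.0336799 × 10^7.

3.034 × 10^7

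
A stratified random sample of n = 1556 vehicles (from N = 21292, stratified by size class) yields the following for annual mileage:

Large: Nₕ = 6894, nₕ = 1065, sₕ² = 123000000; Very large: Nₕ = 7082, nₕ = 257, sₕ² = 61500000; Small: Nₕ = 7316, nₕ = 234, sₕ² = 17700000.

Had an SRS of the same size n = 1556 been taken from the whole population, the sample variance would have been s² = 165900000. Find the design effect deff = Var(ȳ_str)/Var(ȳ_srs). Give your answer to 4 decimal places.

0.4492

Var(ȳ_str) = Σ Wₕ²(1−fₕ)sₕ²/nₕ with Wₕ = Nₕ/21292:
  Large: (6894/21292)²·(1−1065/6894)·123000000/1065 = 10237.359
  Very large: (7082/21292)²·(1−257/7082)·61500000/257 = 25513.36
  Small: (7316/21292)²·(1−234/7316)·17700000/234 = 8644.7833
  → Var(ȳ_str) = 44395.502.
Var(ȳ_srs) = (1 − 1556/21292)·165900000/1556 = 98827.878.
deff = 44395.502 / 98827.878 = 0.4492.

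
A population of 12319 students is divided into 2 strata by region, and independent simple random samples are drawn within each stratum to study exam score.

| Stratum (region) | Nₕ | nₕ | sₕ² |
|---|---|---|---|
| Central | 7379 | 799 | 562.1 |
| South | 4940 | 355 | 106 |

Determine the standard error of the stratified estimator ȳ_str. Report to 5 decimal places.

0.51927

Var(ȳ_str) = Σₕ Wₕ²(1 − fₕ)sₕ²/nₕ with Wₕ = Nₕ/N, N = 12319.
Central: Wₕ = 0.59899342; term = 0.59899342²·(1 − 0.10828025)·562.1/799 = 0.22508124.
South: Wₕ = 0.40100658; term = 0.40100658²·(1 − 0.07186235)·106/355 = 0.044564895.
Sum = 0.26964614.
SE = √(0.26964614) = 0.51927.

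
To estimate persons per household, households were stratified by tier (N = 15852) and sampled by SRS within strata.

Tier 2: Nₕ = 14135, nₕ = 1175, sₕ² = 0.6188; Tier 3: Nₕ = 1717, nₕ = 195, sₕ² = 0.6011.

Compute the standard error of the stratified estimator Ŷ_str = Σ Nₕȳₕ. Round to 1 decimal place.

323.3

Var(Ŷ_str) = Σₕ Nₕ²(1 − fₕ)sₕ²/nₕ.
Tier 2: 14135²·(1 − 1175/14135)·0.6188/1175 = 96474.659.
Tier 3: 1717²·(1 − 195/1717)·0.6011/195 = 8055.5846.
Sum = 104530.24.
SE = √(104530.24) = 323.3.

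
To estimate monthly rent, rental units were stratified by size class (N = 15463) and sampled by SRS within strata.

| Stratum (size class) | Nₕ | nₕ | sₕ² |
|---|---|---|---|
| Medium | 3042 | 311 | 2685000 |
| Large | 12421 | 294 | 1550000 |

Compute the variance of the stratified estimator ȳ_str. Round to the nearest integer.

Var(ȳ_str) = Σₕ Wₕ²(1 − fₕ)sₕ²/nₕ with Wₕ = Nₕ/N, N = 15463.
Medium: Wₕ = 0.19672767; term = 0.19672767²·(1 − 0.10223537)·2685000/311 = 299.96964.
Large: Wₕ = 0.80327233; term = 0.80327233²·(1 − 0.02366959)·1550000/294 = 3321.29.
Sum = 3621.2596.

3621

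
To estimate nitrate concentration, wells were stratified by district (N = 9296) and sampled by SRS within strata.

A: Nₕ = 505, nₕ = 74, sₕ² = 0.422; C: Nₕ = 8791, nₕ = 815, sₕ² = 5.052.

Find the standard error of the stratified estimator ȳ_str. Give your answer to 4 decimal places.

0.0710

Var(ȳ_str) = Σₕ Wₕ²(1 − fₕ)sₕ²/nₕ with Wₕ = Nₕ/N, N = 9296.
A: Wₕ = 0.05432444; term = 0.05432444²·(1 − 0.14653465)·0.422/74 = 1.4363397 × 10^-5.
C: Wₕ = 0.94567556; term = 0.94567556²·(1 − 0.09270845)·5.052/815 = 0.0050296403.
Sum = 0.0050440037.
SE = √(0.0050440037) = 0.0710.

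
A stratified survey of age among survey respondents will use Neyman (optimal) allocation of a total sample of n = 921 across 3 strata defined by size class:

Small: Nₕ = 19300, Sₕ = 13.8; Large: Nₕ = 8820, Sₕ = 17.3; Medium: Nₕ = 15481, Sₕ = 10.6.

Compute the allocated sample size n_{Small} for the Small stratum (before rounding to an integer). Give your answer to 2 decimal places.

Neyman allocation: nₕ = n·NₕSₕ / Σⱼ NⱼSⱼ.
Σ NⱼSⱼ = 19300·13.8 + 8820·17.3 + 15481·10.6 = 583024.6.
n_{Small} = 921·19300·13.8 / 583024.6 = 420.74.

420.74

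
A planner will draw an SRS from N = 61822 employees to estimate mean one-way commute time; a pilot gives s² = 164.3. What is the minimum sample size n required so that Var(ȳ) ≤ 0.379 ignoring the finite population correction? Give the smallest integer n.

Without fpc, n₀ = s²/D = 164.3/0.379 = 433.5092.
Rounding up, n = 434.

434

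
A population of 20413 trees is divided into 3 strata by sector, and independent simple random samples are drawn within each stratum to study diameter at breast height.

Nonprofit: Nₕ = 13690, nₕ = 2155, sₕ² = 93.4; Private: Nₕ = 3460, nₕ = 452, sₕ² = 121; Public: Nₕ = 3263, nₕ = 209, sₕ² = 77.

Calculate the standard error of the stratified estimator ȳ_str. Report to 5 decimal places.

Var(ȳ_str) = Σₕ Wₕ²(1 − fₕ)sₕ²/nₕ with Wₕ = Nₕ/N, N = 20413.
Nonprofit: Wₕ = 0.67065106; term = 0.67065106²·(1 − 0.15741417)·93.4/2155 = 0.01642506.
Private: Wₕ = 0.16949983; term = 0.16949983²·(1 − 0.13063584)·121/452 = 0.0066863206.
Public: Wₕ = 0.15984912; term = 0.15984912²·(1 − 0.06405149)·77/209 = 0.0088108311.
Sum = 0.031922212.
SE = √(0.031922212) = 0.17867.

0.17867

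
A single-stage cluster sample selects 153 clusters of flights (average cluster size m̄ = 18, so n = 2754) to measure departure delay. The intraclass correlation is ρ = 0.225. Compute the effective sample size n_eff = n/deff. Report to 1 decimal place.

deff = 1 + (18 − 1)·0.225 = 1 + 3.825 = 4.825.
n_eff = 2754 / 4.825 = 570.8.

570.8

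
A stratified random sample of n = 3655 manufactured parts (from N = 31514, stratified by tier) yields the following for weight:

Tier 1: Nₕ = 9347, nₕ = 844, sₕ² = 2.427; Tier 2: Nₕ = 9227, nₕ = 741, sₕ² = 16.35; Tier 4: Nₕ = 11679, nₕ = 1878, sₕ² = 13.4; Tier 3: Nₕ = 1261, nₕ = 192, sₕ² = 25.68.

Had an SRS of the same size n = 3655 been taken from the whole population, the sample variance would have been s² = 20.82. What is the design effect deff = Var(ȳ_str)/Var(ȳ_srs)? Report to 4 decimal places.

Var(ȳ_str) = Σ Wₕ²(1−fₕ)sₕ²/nₕ with Wₕ = Nₕ/31514:
  Tier 1: (9347/31514)²·(1−844/9347)·2.427/844 = 2.3012547 × 10^-4
  Tier 2: (9227/31514)²·(1−741/9227)·16.35/741 = 0.0017396266
  Tier 4: (11679/31514)²·(1−1878/11679)·13.4/1878 = 8.2239071 × 10^-4
  Tier 3: (1261/31514)²·(1−192/1261)·25.68/192 = 1.8154301 × 10^-4
  → Var(ȳ_str) = 0.0029736858.
Var(ȳ_srs) = (1 − 3655/31514)·20.82/3655 = 0.0050356477.
deff = 0.0029736858 / 0.0050356477 = 0.5905.

0.5905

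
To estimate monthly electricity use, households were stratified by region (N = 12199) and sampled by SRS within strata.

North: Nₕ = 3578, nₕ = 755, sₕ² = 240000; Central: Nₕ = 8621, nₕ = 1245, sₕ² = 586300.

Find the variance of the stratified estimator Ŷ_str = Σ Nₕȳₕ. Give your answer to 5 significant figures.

3.3156 × 10^10

Var(Ŷ_str) = Σₕ Nₕ²(1 − fₕ)sₕ²/nₕ.
North: 3578²·(1 − 755/3578)·240000/755 = 3.2108166 × 10^9.
Central: 8621²·(1 − 1245/8621)·586300/1245 = 2.9945329 × 10^10.
Sum = 3.3156146 × 10^10.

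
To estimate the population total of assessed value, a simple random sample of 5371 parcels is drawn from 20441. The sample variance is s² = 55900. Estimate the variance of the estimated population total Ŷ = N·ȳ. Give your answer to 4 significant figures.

Var(Ŷ) = N²·Var(ȳ) = N²·(1 − n/N)·s²/n.
f = 5371/20441 = 0.26275623; Var(ȳ) = 0.73724377·55900/5371 = 7.6730454.
Var(Ŷ) = 20441² · 7.6730454 = 3.2060629 × 10^9.

3.206 × 10^9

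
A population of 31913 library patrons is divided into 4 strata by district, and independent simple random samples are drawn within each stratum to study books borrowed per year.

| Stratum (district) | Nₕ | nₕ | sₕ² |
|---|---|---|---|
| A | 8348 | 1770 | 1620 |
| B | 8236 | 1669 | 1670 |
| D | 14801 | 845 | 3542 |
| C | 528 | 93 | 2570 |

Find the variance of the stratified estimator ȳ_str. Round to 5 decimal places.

0.95890

Var(ȳ_str) = Σₕ Wₕ²(1 − fₕ)sₕ²/nₕ with Wₕ = Nₕ/N, N = 31913.
A: Wₕ = 0.26158619; term = 0.26158619²·(1 − 0.21202683)·1620/1770 = 0.049349504.
B: Wₕ = 0.25807665; term = 0.25807665²·(1 − 0.20264692)·1670/1669 = 0.053138369.
D: Wₕ = 0.46379219; term = 0.46379219²·(1 − 0.05709074)·3542/845 = 0.85017553.
C: Wₕ = 0.01654498; term = 0.01654498²·(1 − 0.17613636)·2570/93 = 0.0062321528.
Sum = 0.95889556.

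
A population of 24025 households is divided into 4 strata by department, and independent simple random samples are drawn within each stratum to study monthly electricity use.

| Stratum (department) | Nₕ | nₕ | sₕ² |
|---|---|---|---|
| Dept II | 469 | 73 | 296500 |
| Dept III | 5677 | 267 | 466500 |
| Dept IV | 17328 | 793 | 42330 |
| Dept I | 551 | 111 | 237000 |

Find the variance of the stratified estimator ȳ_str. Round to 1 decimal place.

Var(ȳ_str) = Σₕ Wₕ²(1 − fₕ)sₕ²/nₕ with Wₕ = Nₕ/N, N = 24025.
Dept II: Wₕ = 0.01952133; term = 0.01952133²·(1 − 0.15565032)·296500/73 = 1.3069022.
Dept III: Wₕ = 0.23629553; term = 0.23629553²·(1 − 0.04703188)·466500/267 = 92.967201.
Dept IV: Wₕ = 0.72124870; term = 0.72124870²·(1 − 0.04576408)·42330/793 = 26.497258.
Dept I: Wₕ = 0.02293444; term = 0.02293444²·(1 − 0.20145191)·237000/111 = 0.89681497.
Sum = 121.66818.

121.7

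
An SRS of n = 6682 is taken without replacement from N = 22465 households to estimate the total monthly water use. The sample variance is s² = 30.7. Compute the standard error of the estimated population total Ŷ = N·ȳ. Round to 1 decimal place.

1276.3

Var(Ŷ) = N²·Var(ȳ) = N²·(1 − n/N)·s²/n.
f = 6682/22465 = 0.29744046; Var(ȳ) = 0.70255954·30.7/6682 = 0.0032278626.
Var(Ŷ) = 22465² · 0.0032278626 = 1.6290255 × 10^6.
SE(Ŷ) = √(1.6290255 × 10^6) = 1276.3.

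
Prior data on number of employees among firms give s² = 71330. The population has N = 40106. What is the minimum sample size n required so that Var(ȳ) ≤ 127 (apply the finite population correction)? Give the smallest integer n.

554

Without fpc, n₀ = s²/D = 71330/127 = 561.6535.
With fpc, (1 − n/N)·s²/n ≤ D requires n ≥ n₀/(1 + n₀/N) = 561.6535/(1 + 561.6535/40106) = 553.8966.
Rounding up, n = 554.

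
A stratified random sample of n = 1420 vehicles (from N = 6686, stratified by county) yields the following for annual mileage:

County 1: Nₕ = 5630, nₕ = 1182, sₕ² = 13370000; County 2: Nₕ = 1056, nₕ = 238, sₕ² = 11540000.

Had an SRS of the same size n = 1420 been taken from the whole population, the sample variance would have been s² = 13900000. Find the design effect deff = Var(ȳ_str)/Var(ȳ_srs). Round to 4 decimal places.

0.9434

Var(ȳ_str) = Σ Wₕ²(1−fₕ)sₕ²/nₕ with Wₕ = Nₕ/6686:
  County 1: (5630/6686)²·(1−1182/5630)·13370000/1182 = 6336.5718
  County 2: (1056/6686)²·(1−238/1056)·11540000/238 = 936.94334
  → Var(ȳ_str) = 7273.5151.
Var(ȳ_srs) = (1 − 1420/6686)·13900000/1420 = 7709.7614.
deff = 7273.5151 / 7709.7614 = 0.9434.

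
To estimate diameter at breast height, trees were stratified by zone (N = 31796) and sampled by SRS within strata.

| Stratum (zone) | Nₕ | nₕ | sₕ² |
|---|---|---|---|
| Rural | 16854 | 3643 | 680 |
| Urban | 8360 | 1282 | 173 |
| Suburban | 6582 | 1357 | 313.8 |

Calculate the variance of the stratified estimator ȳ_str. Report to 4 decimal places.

Var(ȳ_str) = Σₕ Wₕ²(1 − fₕ)sₕ²/nₕ with Wₕ = Nₕ/N, N = 31796.
Rural: Wₕ = 0.53006668; term = 0.53006668²·(1 − 0.21615047)·680/3643 = 0.041109619.
Urban: Wₕ = 0.26292615; term = 0.26292615²·(1 − 0.15334928)·173/1282 = 0.0078982329.
Suburban: Wₕ = 0.20700717; term = 0.20700717²·(1 − 0.20616834)·313.8/1357 = 0.0078663323.
Sum = 0.056874184.

0.0569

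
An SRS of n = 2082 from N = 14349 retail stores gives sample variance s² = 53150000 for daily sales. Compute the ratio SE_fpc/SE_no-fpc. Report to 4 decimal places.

f = n/N = 2082/14349 = 0.14509722.
SE_no-fpc = √(s²/n) = 159.7759; SE_fpc = √((1−f)s²/n) = 147.73032.
Ratio = √(1−f) = 0.92460953.

0.9246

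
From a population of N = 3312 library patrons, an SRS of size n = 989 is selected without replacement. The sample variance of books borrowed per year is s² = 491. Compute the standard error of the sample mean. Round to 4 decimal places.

0.5901

Under SRS without replacement, Var(ȳ) = (1 − f)·s²/n with f = n/N = 989/3312 = 0.29861111.
Var(ȳ) = (1 − 0.29861111)·491/989 = 0.70138889·0.49646107 = 0.34821228.
SE(ȳ) = √(0.34821228) = 0.5901.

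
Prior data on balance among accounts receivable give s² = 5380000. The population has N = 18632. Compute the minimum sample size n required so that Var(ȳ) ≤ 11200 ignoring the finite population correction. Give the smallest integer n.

481

Without fpc, n₀ = s²/D = 5380000/11200 = 480.3571.
Rounding up, n = 481.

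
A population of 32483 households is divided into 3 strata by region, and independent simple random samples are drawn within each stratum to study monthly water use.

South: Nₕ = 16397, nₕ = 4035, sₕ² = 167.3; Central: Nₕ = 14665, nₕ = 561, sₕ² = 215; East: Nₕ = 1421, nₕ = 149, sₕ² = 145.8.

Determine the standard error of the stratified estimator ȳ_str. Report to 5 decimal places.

0.29115

Var(ȳ_str) = Σₕ Wₕ²(1 − fₕ)sₕ²/nₕ with Wₕ = Nₕ/N, N = 32483.
South: Wₕ = 0.50478712; term = 0.50478712²·(1 − 0.24608160)·167.3/4035 = 0.0079651374.
Central: Wₕ = 0.45146692; term = 0.45146692²·(1 − 0.03825435)·215/561 = 0.075125556.
East: Wₕ = 0.04374596; term = 0.04374596²·(1 − 0.10485574)·145.8/149 = 0.0016762554.
Sum = 0.084766949.
SE = √(0.084766949) = 0.29115.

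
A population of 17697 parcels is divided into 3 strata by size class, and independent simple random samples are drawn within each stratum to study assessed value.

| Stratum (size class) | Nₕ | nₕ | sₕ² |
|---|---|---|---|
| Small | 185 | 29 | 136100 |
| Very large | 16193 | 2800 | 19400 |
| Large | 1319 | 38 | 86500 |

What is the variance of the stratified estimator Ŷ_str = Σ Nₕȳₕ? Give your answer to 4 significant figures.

5.484 × 10^9

Var(Ŷ_str) = Σₕ Nₕ²(1 − fₕ)sₕ²/nₕ.
Small: 185²·(1 − 29/185)·136100/29 = 1.3544297 × 10^8.
Very large: 16193²·(1 − 2800/16193)·19400/2800 = 1.502619 × 10^9.
Large: 1319²·(1 − 38/1319)·86500/38 = 3.8461519 × 10^9.
Sum = 5.4842139 × 10^9.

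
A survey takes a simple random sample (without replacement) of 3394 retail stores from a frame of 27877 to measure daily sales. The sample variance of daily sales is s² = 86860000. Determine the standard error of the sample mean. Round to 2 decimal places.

Under SRS without replacement, Var(ȳ) = (1 − f)·s²/n with f = n/N = 3394/27877 = 0.12174911.
Var(ȳ) = (1 − 0.12174911)·86860000/3394 = 0.87825089·25592.222 = 22476.391.
SE(ȳ) = √(22476.391) = 149.92.

149.92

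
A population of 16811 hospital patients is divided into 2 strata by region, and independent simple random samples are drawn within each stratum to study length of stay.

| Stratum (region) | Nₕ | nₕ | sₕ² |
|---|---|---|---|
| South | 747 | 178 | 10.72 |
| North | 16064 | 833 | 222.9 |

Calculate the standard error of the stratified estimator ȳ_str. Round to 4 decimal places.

0.4814

Var(ȳ_str) = Σₕ Wₕ²(1 − fₕ)sₕ²/nₕ with Wₕ = Nₕ/N, N = 16811.
South: Wₕ = 0.04443519; term = 0.04443519²·(1 − 0.23828648)·10.72/178 = 9.0577547 × 10^-5.
North: Wₕ = 0.95556481; term = 0.95556481²·(1 − 0.05185508)·222.9/833 = 0.23166482.
Sum = 0.2317554.
SE = √(0.2317554) = 0.4814.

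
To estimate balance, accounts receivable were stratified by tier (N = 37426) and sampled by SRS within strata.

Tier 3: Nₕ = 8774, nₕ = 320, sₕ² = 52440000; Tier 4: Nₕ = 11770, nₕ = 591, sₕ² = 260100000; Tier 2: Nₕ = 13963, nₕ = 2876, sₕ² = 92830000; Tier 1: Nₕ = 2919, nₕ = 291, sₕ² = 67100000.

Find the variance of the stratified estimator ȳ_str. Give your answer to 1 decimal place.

Var(ȳ_str) = Σₕ Wₕ²(1 − fₕ)sₕ²/nₕ with Wₕ = Nₕ/N, N = 37426.
Tier 3: Wₕ = 0.23443595; term = 0.23443595²·(1 − 0.03647139)·52440000/320 = 8678.122.
Tier 4: Wₕ = 0.31448725; term = 0.31448725²·(1 − 0.05021240)·260100000/591 = 41341.427.
Tier 2: Wₕ = 0.37308288; term = 0.37308288²·(1 − 0.20597293)·92830000/2876 = 3567.3476.
Tier 1: Wₕ = 0.07799391; term = 0.07799391²·(1 − 0.09969168)·67100000/291 = 1262.8221.
Sum = 54849.719.

54849.7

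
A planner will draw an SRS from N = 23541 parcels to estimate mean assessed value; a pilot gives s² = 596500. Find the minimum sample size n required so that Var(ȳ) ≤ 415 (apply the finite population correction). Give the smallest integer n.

1355

Without fpc, n₀ = s²/D = 596500/415 = 1437.3494.
With fpc, (1 − n/N)·s²/n ≤ D requires n ≥ n₀/(1 + n₀/N) = 1437.3494/(1 + 1437.3494/23541) = 1354.6388.
Rounding up, n = 1355.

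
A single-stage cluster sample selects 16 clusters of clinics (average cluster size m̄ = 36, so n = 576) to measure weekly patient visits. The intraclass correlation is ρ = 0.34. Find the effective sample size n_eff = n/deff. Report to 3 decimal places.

deff = 1 + (36 − 1)·0.34 = 1 + 11.9 = 12.9.
n_eff = 576 / 12.9 = 44.651.

44.651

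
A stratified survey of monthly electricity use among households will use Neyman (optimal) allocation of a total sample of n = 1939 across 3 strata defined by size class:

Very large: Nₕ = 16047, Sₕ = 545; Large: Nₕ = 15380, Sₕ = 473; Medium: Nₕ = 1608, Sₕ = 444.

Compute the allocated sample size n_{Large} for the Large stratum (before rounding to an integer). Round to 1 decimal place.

Neyman allocation: nₕ = n·NₕSₕ / Σⱼ NⱼSⱼ.
Σ NⱼSⱼ = 16047·545 + 15380·473 + 1608·444 = 1.6734307 × 10^7.
n_{Large} = 1939·15380·473 / (1.6734307 × 10^7) = 842.9.

842.9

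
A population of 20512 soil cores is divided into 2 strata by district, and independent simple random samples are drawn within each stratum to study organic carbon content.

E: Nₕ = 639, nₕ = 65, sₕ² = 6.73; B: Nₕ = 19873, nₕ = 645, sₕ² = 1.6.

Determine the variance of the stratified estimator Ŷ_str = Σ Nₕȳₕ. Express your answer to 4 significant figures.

985900

Var(Ŷ_str) = Σₕ Nₕ²(1 − fₕ)sₕ²/nₕ.
E: 639²·(1 − 65/639)·6.73/65 = 37976.458.
B: 19873²·(1 − 645/19873)·1.6/645 = 947889.72.
Sum = 985866.18.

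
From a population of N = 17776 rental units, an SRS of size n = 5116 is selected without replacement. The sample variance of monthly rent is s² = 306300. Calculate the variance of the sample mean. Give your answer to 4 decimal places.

42.6399

Under SRS without replacement, Var(ȳ) = (1 − f)·s²/n with f = n/N = 5116/17776 = 0.28780378.
Var(ȳ) = (1 − 0.28780378)·306300/5116 = 0.71219622·59.870993 = 42.639895.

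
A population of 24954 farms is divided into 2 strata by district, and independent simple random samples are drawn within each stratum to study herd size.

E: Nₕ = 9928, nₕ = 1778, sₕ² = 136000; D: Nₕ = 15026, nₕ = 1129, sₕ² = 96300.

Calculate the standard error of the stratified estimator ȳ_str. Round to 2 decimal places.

Var(ȳ_str) = Σₕ Wₕ²(1 − fₕ)sₕ²/nₕ with Wₕ = Nₕ/N, N = 24954.
E: Wₕ = 0.39785205; term = 0.39785205²·(1 − 0.17908944)·136000/1778 = 9.93908.
D: Wₕ = 0.60214795; term = 0.60214795²·(1 − 0.07513643)·96300/1129 = 28.60332.
Sum = 38.5424.
SE = √(38.5424) = 6.21.

6.21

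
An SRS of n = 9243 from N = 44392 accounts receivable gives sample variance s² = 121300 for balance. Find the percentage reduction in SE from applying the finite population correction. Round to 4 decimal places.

11.0176

f = n/N = 9243/44392 = 0.20821319.
SE_no-fpc = √(s²/n) = 3.6226295; SE_fpc = √((1−f)s²/n) = 3.2235028.
Ratio = √(1−f) = 0.88982403. Reduction = 100·(1 − 0.88982403) = 11.0176%.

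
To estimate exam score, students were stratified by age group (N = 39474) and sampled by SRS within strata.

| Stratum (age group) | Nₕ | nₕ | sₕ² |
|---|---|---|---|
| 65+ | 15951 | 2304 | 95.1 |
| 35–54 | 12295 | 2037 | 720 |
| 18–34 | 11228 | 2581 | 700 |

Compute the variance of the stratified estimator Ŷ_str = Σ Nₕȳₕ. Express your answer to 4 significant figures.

7.990 × 10^7

Var(Ŷ_str) = Σₕ Nₕ²(1 − fₕ)sₕ²/nₕ.
65+: 15951²·(1 − 2304/15951)·95.1/2304 = 8.9851048 × 10^6.
35–54: 12295²·(1 − 2037/12295)·720/2037 = 4.4579244 × 10^7.
18–34: 11228²·(1 − 2581/11228)·700/2581 = 2.6331639 × 10^7.
Sum = 7.9895988 × 10^7.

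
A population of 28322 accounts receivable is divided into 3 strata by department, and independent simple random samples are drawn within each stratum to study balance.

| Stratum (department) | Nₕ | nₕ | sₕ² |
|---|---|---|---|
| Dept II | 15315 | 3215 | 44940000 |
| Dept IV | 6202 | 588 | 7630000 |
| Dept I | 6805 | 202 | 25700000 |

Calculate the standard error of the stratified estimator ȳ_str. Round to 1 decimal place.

Var(ȳ_str) = Σₕ Wₕ²(1 − fₕ)sₕ²/nₕ with Wₕ = Nₕ/N, N = 28322.
Dept II: Wₕ = 0.54074571; term = 0.54074571²·(1 − 0.20992491)·44940000/3215 = 3229.2869.
Dept IV: Wₕ = 0.21898171; term = 0.21898171²·(1 − 0.09480813)·7630000/588 = 563.25304.
Dept I: Wₕ = 0.24027258; term = 0.24027258²·(1 − 0.02968406)·25700000/202 = 7126.944.
Sum = 10919.484.
SE = √(10919.484) = 104.5.

104.5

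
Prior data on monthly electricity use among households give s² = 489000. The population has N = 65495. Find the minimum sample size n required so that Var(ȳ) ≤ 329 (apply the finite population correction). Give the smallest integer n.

1454

Without fpc, n₀ = s²/D = 489000/329 = 1486.3222.
With fpc, (1 − n/N)·s²/n ≤ D requires n ≥ n₀/(1 + n₀/N) = 1486.3222/(1 + 1486.3222/65495) = 1453.3406.
Rounding up, n = 1454.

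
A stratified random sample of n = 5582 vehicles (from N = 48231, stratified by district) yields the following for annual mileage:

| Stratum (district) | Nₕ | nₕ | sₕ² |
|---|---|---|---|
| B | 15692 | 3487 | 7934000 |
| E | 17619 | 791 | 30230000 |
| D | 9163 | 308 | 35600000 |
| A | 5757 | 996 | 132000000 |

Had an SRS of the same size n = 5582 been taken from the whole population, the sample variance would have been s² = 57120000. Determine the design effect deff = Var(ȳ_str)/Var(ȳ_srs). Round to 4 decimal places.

Var(ȳ_str) = Σ Wₕ²(1−fₕ)sₕ²/nₕ with Wₕ = Nₕ/48231:
  B: (15692/48231)²·(1−3487/15692)·7934000/3487 = 187.32848
  E: (17619/48231)²·(1−791/17619)·30230000/791 = 4871.0534
  D: (9163/48231)²·(1−308/9163)·35600000/308 = 4031.5588
  A: (5757/48231)²·(1−996/5757)·132000000/996 = 1561.5521
  → Var(ȳ_str) = 10651.493.
Var(ȳ_srs) = (1 − 5582/48231)·57120000/5582 = 9048.5909.
deff = 10651.493 / 9048.5909 = 1.1771.

1.1771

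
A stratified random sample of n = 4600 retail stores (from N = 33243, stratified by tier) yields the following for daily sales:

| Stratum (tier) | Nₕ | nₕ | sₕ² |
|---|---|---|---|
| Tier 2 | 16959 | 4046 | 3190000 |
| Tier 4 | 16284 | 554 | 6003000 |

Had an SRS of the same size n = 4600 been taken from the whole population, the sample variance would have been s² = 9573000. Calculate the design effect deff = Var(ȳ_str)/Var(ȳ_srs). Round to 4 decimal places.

Var(ȳ_str) = Σ Wₕ²(1−fₕ)sₕ²/nₕ with Wₕ = Nₕ/33243:
  Tier 2: (16959/33243)²·(1−4046/16959)·3190000/4046 = 156.23984
  Tier 4: (16284/33243)²·(1−554/16284)·6003000/554 = 2511.5856
  → Var(ȳ_str) = 2667.8254.
Var(ȳ_srs) = (1 − 4600/33243)·9573000/4600 = 1793.1166.
deff = 2667.8254 / 1793.1166 = 1.4878.

1.4878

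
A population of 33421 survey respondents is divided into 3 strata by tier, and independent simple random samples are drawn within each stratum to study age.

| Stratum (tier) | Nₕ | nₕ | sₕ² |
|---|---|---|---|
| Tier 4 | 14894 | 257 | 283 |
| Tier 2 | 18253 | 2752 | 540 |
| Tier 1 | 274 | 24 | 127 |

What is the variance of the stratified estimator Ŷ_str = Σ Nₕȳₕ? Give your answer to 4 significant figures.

Var(Ŷ_str) = Σₕ Nₕ²(1 − fₕ)sₕ²/nₕ.
Tier 4: 14894²·(1 − 257/14894)·283/257 = 2.400583 × 10^8.
Tier 2: 18253²·(1 − 2752/18253)·540/2752 = 5.5518702 × 10^7.
Tier 1: 274²·(1 − 24/274)·127/24 = 362479.17.
Sum = 2.9593948 × 10^8.

2.959 × 10^8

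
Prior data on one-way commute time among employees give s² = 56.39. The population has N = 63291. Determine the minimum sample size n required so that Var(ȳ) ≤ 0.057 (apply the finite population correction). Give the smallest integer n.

975

Without fpc, n₀ = s²/D = 56.39/0.057 = 989.2982.
With fpc, (1 − n/N)·s²/n ≤ D requires n ≥ n₀/(1 + n₀/N) = 989.2982/(1 + 989.2982/63291) = 974.0725.
Rounding up, n = 975.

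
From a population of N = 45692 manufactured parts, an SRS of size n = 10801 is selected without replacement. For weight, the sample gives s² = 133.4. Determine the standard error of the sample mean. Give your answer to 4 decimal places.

0.0971

Under SRS without replacement, Var(ȳ) = (1 − f)·s²/n with f = n/N = 10801/45692 = 0.23638711.
Var(ȳ) = (1 − 0.23638711)·133.4/10801 = 0.76361289·0.012350708 = 0.00943116.
SE(ȳ) = √(0.00943116) = 0.0971.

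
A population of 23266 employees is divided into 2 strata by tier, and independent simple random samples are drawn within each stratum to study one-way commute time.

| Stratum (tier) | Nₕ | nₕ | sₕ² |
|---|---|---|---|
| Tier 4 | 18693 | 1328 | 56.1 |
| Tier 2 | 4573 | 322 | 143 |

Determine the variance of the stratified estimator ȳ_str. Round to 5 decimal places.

Var(ȳ_str) = Σₕ Wₕ²(1 − fₕ)sₕ²/nₕ with Wₕ = Nₕ/N, N = 23266.
Tier 4: Wₕ = 0.80344709; term = 0.80344709²·(1 − 0.07104264)·56.1/1328 = 0.02533233.
Tier 2: Wₕ = 0.19655291; term = 0.19655291²·(1 − 0.07041330)·143/322 = 0.015948837.
Sum = 0.041281167.

0.04128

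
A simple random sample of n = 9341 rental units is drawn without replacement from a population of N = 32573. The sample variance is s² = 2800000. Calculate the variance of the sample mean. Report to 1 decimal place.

Under SRS without replacement, Var(ȳ) = (1 − f)·s²/n with f = n/N = 9341/32573 = 0.28677125.
Var(ȳ) = (1 − 0.28677125)·2800000/9341 = 0.71322875·299.75377 = 213.79301.

213.8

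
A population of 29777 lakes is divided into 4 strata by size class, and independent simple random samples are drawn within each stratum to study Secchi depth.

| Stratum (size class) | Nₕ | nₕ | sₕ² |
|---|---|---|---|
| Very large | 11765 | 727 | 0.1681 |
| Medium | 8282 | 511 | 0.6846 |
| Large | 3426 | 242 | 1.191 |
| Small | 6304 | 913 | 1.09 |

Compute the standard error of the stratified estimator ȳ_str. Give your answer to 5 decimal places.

0.01541

Var(ȳ_str) = Σₕ Wₕ²(1 − fₕ)sₕ²/nₕ with Wₕ = Nₕ/N, N = 29777.
Very large: Wₕ = 0.39510360; term = 0.39510360²·(1 − 0.06179346)·0.1681/727 = 3.3865208 × 10^-5.
Medium: Wₕ = 0.27813413; term = 0.27813413²·(1 − 0.06170007)·0.6846/511 = 9.7244769 × 10^-5.
Large: Wₕ = 0.11505524; term = 0.11505524²·(1 − 0.07063631)·1.191/242 = 6.0547321 × 10^-5.
Small: Wₕ = 0.21170702; term = 0.21170702²·(1 − 0.14482868)·1.09/913 = 4.57593 × 10^-5.
Sum = 2.374166 × 10^-4.
SE = √(2.374166 × 10^-4) = 0.01541.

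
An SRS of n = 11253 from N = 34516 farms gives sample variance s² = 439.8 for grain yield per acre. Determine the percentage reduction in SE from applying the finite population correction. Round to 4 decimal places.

17.9039

f = n/N = 11253/34516 = 0.32602271.
SE_no-fpc = √(s²/n) = 0.19769398; SE_fpc = √((1−f)s²/n) = 0.16229909.
Ratio = √(1−f) = 0.82096120. Reduction = 100·(1 − 0.82096120) = 17.9039%.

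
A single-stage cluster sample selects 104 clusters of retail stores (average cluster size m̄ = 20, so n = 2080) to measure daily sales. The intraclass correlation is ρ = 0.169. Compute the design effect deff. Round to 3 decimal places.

deff = 1 + (20 − 1)·0.169 = 1 + 3.211 = 4.211.

4.211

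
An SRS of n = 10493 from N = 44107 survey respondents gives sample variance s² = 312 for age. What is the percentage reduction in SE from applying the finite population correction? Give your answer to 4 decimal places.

12.7016

f = n/N = 10493/44107 = 0.23789875.
SE_no-fpc = √(s²/n) = 0.17243581; SE_fpc = √((1−f)s²/n) = 0.15053372.
Ratio = √(1−f) = 0.87298411. Reduction = 100·(1 − 0.87298411) = 12.7016%.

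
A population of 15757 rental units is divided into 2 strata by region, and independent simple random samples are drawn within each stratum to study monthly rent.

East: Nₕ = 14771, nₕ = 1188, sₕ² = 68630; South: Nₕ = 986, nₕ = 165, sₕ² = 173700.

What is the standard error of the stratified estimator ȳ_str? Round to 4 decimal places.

Var(ȳ_str) = Σₕ Wₕ²(1 − fₕ)sₕ²/nₕ with Wₕ = Nₕ/N, N = 15757.
East: Wₕ = 0.93742464; term = 0.93742464²·(1 − 0.08042787)·68630/1188 = 46.682713.
South: Wₕ = 0.06257536; term = 0.06257536²·(1 − 0.16734280)·173700/165 = 3.4323287.
Sum = 50.115042.
SE = √(50.115042) = 7.0792.

7.0792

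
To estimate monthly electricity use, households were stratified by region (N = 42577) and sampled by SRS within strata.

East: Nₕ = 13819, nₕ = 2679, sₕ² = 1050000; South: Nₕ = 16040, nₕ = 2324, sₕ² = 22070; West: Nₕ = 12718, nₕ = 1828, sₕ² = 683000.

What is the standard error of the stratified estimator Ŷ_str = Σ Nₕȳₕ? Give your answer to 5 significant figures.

Var(Ŷ_str) = Σₕ Nₕ²(1 − fₕ)sₕ²/nₕ.
East: 13819²·(1 − 2679/13819)·1050000/2679 = 6.0336261 × 10^10.
South: 16040²·(1 − 2324/16040)·22070/2324 = 2.0892867 × 10^9.
West: 12718²·(1 − 1828/12718)·683000/1828 = 5.1747719 × 10^10.
Sum = 1.1417327 × 10^11.
SE = √(1.1417327 × 10^11) = 337900.

337900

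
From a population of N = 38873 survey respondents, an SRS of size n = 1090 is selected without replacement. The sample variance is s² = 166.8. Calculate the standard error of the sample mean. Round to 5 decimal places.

Under SRS without replacement, Var(ȳ) = (1 − f)·s²/n with f = n/N = 1090/38873 = 0.02804003.
Var(ȳ) = (1 − 0.02804003)·166.8/1090 = 0.97195997·0.15302752 = 0.14873663.
SE(ȳ) = √(0.14873663) = 0.38566.

0.38566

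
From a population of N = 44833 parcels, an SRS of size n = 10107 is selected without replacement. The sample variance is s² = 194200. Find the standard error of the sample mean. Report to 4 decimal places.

Under SRS without replacement, Var(ȳ) = (1 − f)·s²/n with f = n/N = 10107/44833 = 0.22543662.
Var(ȳ) = (1 − 0.22543662)·194200/10107 = 0.77456338·19.214406 = 14.882775.
SE(ȳ) = √(14.882775) = 3.8578.

3.8578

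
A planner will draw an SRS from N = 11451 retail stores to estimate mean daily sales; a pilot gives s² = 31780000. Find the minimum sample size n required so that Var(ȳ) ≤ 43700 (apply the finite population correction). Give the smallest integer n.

Without fpc, n₀ = s²/D = 31780000/43700 = 727.2311.
With fpc, (1 − n/N)·s²/n ≤ D requires n ≥ n₀/(1 + n₀/N) = 727.2311/(1 + 727.2311/11451) = 683.8040.
Rounding up, n = 684.

684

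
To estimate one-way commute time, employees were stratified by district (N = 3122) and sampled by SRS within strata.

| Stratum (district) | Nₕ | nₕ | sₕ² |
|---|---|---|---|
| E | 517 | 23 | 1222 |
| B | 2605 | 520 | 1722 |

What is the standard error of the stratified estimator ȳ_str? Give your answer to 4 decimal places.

Var(ȳ_str) = Σₕ Wₕ²(1 − fₕ)sₕ²/nₕ with Wₕ = Nₕ/N, N = 3122.
E: Wₕ = 0.16559898; term = 0.16559898²·(1 − 0.04448743)·1222/23 = 1.392179.
B: Wₕ = 0.83440102; term = 0.83440102²·(1 − 0.19961612)·1722/520 = 1.8453459.
Sum = 3.2375249.
SE = √(3.2375249) = 1.7993.

1.7993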